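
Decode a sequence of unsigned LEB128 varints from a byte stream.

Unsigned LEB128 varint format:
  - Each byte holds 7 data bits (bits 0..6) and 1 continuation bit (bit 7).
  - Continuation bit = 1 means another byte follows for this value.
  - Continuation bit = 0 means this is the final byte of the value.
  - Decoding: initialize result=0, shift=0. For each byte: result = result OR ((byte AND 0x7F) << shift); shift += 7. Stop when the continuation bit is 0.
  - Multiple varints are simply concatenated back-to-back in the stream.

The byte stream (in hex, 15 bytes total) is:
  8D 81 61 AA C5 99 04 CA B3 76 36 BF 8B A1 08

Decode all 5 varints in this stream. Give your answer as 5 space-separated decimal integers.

  byte[0]=0x8D cont=1 payload=0x0D=13: acc |= 13<<0 -> acc=13 shift=7
  byte[1]=0x81 cont=1 payload=0x01=1: acc |= 1<<7 -> acc=141 shift=14
  byte[2]=0x61 cont=0 payload=0x61=97: acc |= 97<<14 -> acc=1589389 shift=21 [end]
Varint 1: bytes[0:3] = 8D 81 61 -> value 1589389 (3 byte(s))
  byte[3]=0xAA cont=1 payload=0x2A=42: acc |= 42<<0 -> acc=42 shift=7
  byte[4]=0xC5 cont=1 payload=0x45=69: acc |= 69<<7 -> acc=8874 shift=14
  byte[5]=0x99 cont=1 payload=0x19=25: acc |= 25<<14 -> acc=418474 shift=21
  byte[6]=0x04 cont=0 payload=0x04=4: acc |= 4<<21 -> acc=8807082 shift=28 [end]
Varint 2: bytes[3:7] = AA C5 99 04 -> value 8807082 (4 byte(s))
  byte[7]=0xCA cont=1 payload=0x4A=74: acc |= 74<<0 -> acc=74 shift=7
  byte[8]=0xB3 cont=1 payload=0x33=51: acc |= 51<<7 -> acc=6602 shift=14
  byte[9]=0x76 cont=0 payload=0x76=118: acc |= 118<<14 -> acc=1939914 shift=21 [end]
Varint 3: bytes[7:10] = CA B3 76 -> value 1939914 (3 byte(s))
  byte[10]=0x36 cont=0 payload=0x36=54: acc |= 54<<0 -> acc=54 shift=7 [end]
Varint 4: bytes[10:11] = 36 -> value 54 (1 byte(s))
  byte[11]=0xBF cont=1 payload=0x3F=63: acc |= 63<<0 -> acc=63 shift=7
  byte[12]=0x8B cont=1 payload=0x0B=11: acc |= 11<<7 -> acc=1471 shift=14
  byte[13]=0xA1 cont=1 payload=0x21=33: acc |= 33<<14 -> acc=542143 shift=21
  byte[14]=0x08 cont=0 payload=0x08=8: acc |= 8<<21 -> acc=17319359 shift=28 [end]
Varint 5: bytes[11:15] = BF 8B A1 08 -> value 17319359 (4 byte(s))

Answer: 1589389 8807082 1939914 54 17319359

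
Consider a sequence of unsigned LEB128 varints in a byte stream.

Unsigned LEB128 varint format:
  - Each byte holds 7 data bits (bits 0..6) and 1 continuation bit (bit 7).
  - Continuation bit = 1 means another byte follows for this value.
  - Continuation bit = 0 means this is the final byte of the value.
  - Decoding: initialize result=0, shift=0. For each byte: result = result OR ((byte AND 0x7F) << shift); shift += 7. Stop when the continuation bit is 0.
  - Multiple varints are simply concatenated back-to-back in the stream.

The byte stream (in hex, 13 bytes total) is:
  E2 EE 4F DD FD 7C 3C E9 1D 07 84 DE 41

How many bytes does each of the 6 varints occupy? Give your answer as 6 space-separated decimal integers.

Answer: 3 3 1 2 1 3

Derivation:
  byte[0]=0xE2 cont=1 payload=0x62=98: acc |= 98<<0 -> acc=98 shift=7
  byte[1]=0xEE cont=1 payload=0x6E=110: acc |= 110<<7 -> acc=14178 shift=14
  byte[2]=0x4F cont=0 payload=0x4F=79: acc |= 79<<14 -> acc=1308514 shift=21 [end]
Varint 1: bytes[0:3] = E2 EE 4F -> value 1308514 (3 byte(s))
  byte[3]=0xDD cont=1 payload=0x5D=93: acc |= 93<<0 -> acc=93 shift=7
  byte[4]=0xFD cont=1 payload=0x7D=125: acc |= 125<<7 -> acc=16093 shift=14
  byte[5]=0x7C cont=0 payload=0x7C=124: acc |= 124<<14 -> acc=2047709 shift=21 [end]
Varint 2: bytes[3:6] = DD FD 7C -> value 2047709 (3 byte(s))
  byte[6]=0x3C cont=0 payload=0x3C=60: acc |= 60<<0 -> acc=60 shift=7 [end]
Varint 3: bytes[6:7] = 3C -> value 60 (1 byte(s))
  byte[7]=0xE9 cont=1 payload=0x69=105: acc |= 105<<0 -> acc=105 shift=7
  byte[8]=0x1D cont=0 payload=0x1D=29: acc |= 29<<7 -> acc=3817 shift=14 [end]
Varint 4: bytes[7:9] = E9 1D -> value 3817 (2 byte(s))
  byte[9]=0x07 cont=0 payload=0x07=7: acc |= 7<<0 -> acc=7 shift=7 [end]
Varint 5: bytes[9:10] = 07 -> value 7 (1 byte(s))
  byte[10]=0x84 cont=1 payload=0x04=4: acc |= 4<<0 -> acc=4 shift=7
  byte[11]=0xDE cont=1 payload=0x5E=94: acc |= 94<<7 -> acc=12036 shift=14
  byte[12]=0x41 cont=0 payload=0x41=65: acc |= 65<<14 -> acc=1076996 shift=21 [end]
Varint 6: bytes[10:13] = 84 DE 41 -> value 1076996 (3 byte(s))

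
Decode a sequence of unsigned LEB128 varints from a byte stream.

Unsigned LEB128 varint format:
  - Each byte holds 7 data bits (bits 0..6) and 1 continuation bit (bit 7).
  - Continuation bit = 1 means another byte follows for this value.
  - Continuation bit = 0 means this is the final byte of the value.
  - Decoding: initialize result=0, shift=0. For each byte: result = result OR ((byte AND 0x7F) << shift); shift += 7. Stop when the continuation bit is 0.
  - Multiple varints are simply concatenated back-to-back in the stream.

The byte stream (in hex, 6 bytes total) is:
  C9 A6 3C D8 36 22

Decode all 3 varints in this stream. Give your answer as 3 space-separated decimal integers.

Answer: 987977 7000 34

Derivation:
  byte[0]=0xC9 cont=1 payload=0x49=73: acc |= 73<<0 -> acc=73 shift=7
  byte[1]=0xA6 cont=1 payload=0x26=38: acc |= 38<<7 -> acc=4937 shift=14
  byte[2]=0x3C cont=0 payload=0x3C=60: acc |= 60<<14 -> acc=987977 shift=21 [end]
Varint 1: bytes[0:3] = C9 A6 3C -> value 987977 (3 byte(s))
  byte[3]=0xD8 cont=1 payload=0x58=88: acc |= 88<<0 -> acc=88 shift=7
  byte[4]=0x36 cont=0 payload=0x36=54: acc |= 54<<7 -> acc=7000 shift=14 [end]
Varint 2: bytes[3:5] = D8 36 -> value 7000 (2 byte(s))
  byte[5]=0x22 cont=0 payload=0x22=34: acc |= 34<<0 -> acc=34 shift=7 [end]
Varint 3: bytes[5:6] = 22 -> value 34 (1 byte(s))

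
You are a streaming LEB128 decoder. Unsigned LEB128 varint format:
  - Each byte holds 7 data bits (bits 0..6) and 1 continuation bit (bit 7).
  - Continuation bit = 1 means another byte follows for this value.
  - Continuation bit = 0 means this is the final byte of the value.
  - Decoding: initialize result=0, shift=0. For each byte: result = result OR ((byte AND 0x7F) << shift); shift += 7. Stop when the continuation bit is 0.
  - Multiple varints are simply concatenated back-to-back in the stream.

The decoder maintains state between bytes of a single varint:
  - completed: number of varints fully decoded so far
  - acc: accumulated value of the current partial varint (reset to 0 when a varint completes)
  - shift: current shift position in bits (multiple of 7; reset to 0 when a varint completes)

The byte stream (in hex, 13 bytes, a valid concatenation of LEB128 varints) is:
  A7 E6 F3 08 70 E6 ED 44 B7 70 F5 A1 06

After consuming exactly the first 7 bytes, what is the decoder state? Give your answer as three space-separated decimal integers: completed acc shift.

byte[0]=0xA7 cont=1 payload=0x27: acc |= 39<<0 -> completed=0 acc=39 shift=7
byte[1]=0xE6 cont=1 payload=0x66: acc |= 102<<7 -> completed=0 acc=13095 shift=14
byte[2]=0xF3 cont=1 payload=0x73: acc |= 115<<14 -> completed=0 acc=1897255 shift=21
byte[3]=0x08 cont=0 payload=0x08: varint #1 complete (value=18674471); reset -> completed=1 acc=0 shift=0
byte[4]=0x70 cont=0 payload=0x70: varint #2 complete (value=112); reset -> completed=2 acc=0 shift=0
byte[5]=0xE6 cont=1 payload=0x66: acc |= 102<<0 -> completed=2 acc=102 shift=7
byte[6]=0xED cont=1 payload=0x6D: acc |= 109<<7 -> completed=2 acc=14054 shift=14

Answer: 2 14054 14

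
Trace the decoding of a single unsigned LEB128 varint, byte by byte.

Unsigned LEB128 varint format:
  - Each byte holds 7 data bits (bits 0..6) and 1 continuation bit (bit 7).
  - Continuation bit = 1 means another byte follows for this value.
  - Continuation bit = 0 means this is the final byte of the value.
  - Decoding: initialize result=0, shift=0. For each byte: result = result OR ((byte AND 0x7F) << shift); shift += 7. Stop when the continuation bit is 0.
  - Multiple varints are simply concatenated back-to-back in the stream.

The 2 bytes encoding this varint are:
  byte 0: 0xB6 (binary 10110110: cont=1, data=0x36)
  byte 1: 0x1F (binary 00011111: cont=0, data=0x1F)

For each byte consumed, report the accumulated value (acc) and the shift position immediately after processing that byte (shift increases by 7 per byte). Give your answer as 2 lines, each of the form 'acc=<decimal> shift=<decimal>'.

Answer: acc=54 shift=7
acc=4022 shift=14

Derivation:
byte 0=0xB6: payload=0x36=54, contrib = 54<<0 = 54; acc -> 54, shift -> 7
byte 1=0x1F: payload=0x1F=31, contrib = 31<<7 = 3968; acc -> 4022, shift -> 14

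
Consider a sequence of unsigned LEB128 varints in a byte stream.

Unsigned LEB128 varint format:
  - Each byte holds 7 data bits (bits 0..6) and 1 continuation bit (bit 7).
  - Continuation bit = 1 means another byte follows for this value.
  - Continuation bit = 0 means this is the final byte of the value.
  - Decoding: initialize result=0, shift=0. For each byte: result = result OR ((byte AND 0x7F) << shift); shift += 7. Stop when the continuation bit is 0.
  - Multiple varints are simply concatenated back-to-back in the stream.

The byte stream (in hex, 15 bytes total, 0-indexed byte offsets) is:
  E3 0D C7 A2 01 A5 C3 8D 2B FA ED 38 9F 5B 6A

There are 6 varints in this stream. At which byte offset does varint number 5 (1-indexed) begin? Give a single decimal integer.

  byte[0]=0xE3 cont=1 payload=0x63=99: acc |= 99<<0 -> acc=99 shift=7
  byte[1]=0x0D cont=0 payload=0x0D=13: acc |= 13<<7 -> acc=1763 shift=14 [end]
Varint 1: bytes[0:2] = E3 0D -> value 1763 (2 byte(s))
  byte[2]=0xC7 cont=1 payload=0x47=71: acc |= 71<<0 -> acc=71 shift=7
  byte[3]=0xA2 cont=1 payload=0x22=34: acc |= 34<<7 -> acc=4423 shift=14
  byte[4]=0x01 cont=0 payload=0x01=1: acc |= 1<<14 -> acc=20807 shift=21 [end]
Varint 2: bytes[2:5] = C7 A2 01 -> value 20807 (3 byte(s))
  byte[5]=0xA5 cont=1 payload=0x25=37: acc |= 37<<0 -> acc=37 shift=7
  byte[6]=0xC3 cont=1 payload=0x43=67: acc |= 67<<7 -> acc=8613 shift=14
  byte[7]=0x8D cont=1 payload=0x0D=13: acc |= 13<<14 -> acc=221605 shift=21
  byte[8]=0x2B cont=0 payload=0x2B=43: acc |= 43<<21 -> acc=90399141 shift=28 [end]
Varint 3: bytes[5:9] = A5 C3 8D 2B -> value 90399141 (4 byte(s))
  byte[9]=0xFA cont=1 payload=0x7A=122: acc |= 122<<0 -> acc=122 shift=7
  byte[10]=0xED cont=1 payload=0x6D=109: acc |= 109<<7 -> acc=14074 shift=14
  byte[11]=0x38 cont=0 payload=0x38=56: acc |= 56<<14 -> acc=931578 shift=21 [end]
Varint 4: bytes[9:12] = FA ED 38 -> value 931578 (3 byte(s))
  byte[12]=0x9F cont=1 payload=0x1F=31: acc |= 31<<0 -> acc=31 shift=7
  byte[13]=0x5B cont=0 payload=0x5B=91: acc |= 91<<7 -> acc=11679 shift=14 [end]
Varint 5: bytes[12:14] = 9F 5B -> value 11679 (2 byte(s))
  byte[14]=0x6A cont=0 payload=0x6A=106: acc |= 106<<0 -> acc=106 shift=7 [end]
Varint 6: bytes[14:15] = 6A -> value 106 (1 byte(s))

Answer: 12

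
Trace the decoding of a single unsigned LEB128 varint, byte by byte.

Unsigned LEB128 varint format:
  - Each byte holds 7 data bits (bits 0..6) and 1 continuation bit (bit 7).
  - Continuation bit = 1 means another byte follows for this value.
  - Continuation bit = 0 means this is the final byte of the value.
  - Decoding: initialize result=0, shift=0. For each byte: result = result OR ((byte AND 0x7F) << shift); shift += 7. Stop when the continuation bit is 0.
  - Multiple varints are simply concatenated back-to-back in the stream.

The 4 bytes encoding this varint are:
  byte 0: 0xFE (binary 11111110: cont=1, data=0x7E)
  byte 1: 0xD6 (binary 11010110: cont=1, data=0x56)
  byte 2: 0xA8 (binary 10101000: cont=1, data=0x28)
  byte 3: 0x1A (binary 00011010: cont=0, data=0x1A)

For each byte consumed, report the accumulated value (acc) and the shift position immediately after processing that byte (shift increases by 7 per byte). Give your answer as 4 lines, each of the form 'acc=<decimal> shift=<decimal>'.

Answer: acc=126 shift=7
acc=11134 shift=14
acc=666494 shift=21
acc=55192446 shift=28

Derivation:
byte 0=0xFE: payload=0x7E=126, contrib = 126<<0 = 126; acc -> 126, shift -> 7
byte 1=0xD6: payload=0x56=86, contrib = 86<<7 = 11008; acc -> 11134, shift -> 14
byte 2=0xA8: payload=0x28=40, contrib = 40<<14 = 655360; acc -> 666494, shift -> 21
byte 3=0x1A: payload=0x1A=26, contrib = 26<<21 = 54525952; acc -> 55192446, shift -> 28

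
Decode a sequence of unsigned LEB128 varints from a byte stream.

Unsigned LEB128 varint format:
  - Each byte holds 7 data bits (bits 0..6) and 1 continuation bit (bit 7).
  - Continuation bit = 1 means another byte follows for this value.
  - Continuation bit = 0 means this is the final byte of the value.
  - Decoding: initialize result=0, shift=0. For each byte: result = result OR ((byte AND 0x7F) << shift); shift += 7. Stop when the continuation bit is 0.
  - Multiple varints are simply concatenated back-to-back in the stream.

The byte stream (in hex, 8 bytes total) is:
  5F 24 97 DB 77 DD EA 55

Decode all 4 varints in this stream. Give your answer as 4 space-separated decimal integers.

  byte[0]=0x5F cont=0 payload=0x5F=95: acc |= 95<<0 -> acc=95 shift=7 [end]
Varint 1: bytes[0:1] = 5F -> value 95 (1 byte(s))
  byte[1]=0x24 cont=0 payload=0x24=36: acc |= 36<<0 -> acc=36 shift=7 [end]
Varint 2: bytes[1:2] = 24 -> value 36 (1 byte(s))
  byte[2]=0x97 cont=1 payload=0x17=23: acc |= 23<<0 -> acc=23 shift=7
  byte[3]=0xDB cont=1 payload=0x5B=91: acc |= 91<<7 -> acc=11671 shift=14
  byte[4]=0x77 cont=0 payload=0x77=119: acc |= 119<<14 -> acc=1961367 shift=21 [end]
Varint 3: bytes[2:5] = 97 DB 77 -> value 1961367 (3 byte(s))
  byte[5]=0xDD cont=1 payload=0x5D=93: acc |= 93<<0 -> acc=93 shift=7
  byte[6]=0xEA cont=1 payload=0x6A=106: acc |= 106<<7 -> acc=13661 shift=14
  byte[7]=0x55 cont=0 payload=0x55=85: acc |= 85<<14 -> acc=1406301 shift=21 [end]
Varint 4: bytes[5:8] = DD EA 55 -> value 1406301 (3 byte(s))

Answer: 95 36 1961367 1406301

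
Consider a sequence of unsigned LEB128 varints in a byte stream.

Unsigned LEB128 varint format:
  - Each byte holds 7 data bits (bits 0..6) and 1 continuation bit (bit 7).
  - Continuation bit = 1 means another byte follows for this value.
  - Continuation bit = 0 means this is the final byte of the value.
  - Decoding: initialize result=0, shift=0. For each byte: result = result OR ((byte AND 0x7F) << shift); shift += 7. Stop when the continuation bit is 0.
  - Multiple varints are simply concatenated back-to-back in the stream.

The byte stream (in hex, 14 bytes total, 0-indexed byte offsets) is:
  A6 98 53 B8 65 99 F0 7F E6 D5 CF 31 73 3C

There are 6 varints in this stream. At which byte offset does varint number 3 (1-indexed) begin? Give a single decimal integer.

Answer: 5

Derivation:
  byte[0]=0xA6 cont=1 payload=0x26=38: acc |= 38<<0 -> acc=38 shift=7
  byte[1]=0x98 cont=1 payload=0x18=24: acc |= 24<<7 -> acc=3110 shift=14
  byte[2]=0x53 cont=0 payload=0x53=83: acc |= 83<<14 -> acc=1362982 shift=21 [end]
Varint 1: bytes[0:3] = A6 98 53 -> value 1362982 (3 byte(s))
  byte[3]=0xB8 cont=1 payload=0x38=56: acc |= 56<<0 -> acc=56 shift=7
  byte[4]=0x65 cont=0 payload=0x65=101: acc |= 101<<7 -> acc=12984 shift=14 [end]
Varint 2: bytes[3:5] = B8 65 -> value 12984 (2 byte(s))
  byte[5]=0x99 cont=1 payload=0x19=25: acc |= 25<<0 -> acc=25 shift=7
  byte[6]=0xF0 cont=1 payload=0x70=112: acc |= 112<<7 -> acc=14361 shift=14
  byte[7]=0x7F cont=0 payload=0x7F=127: acc |= 127<<14 -> acc=2095129 shift=21 [end]
Varint 3: bytes[5:8] = 99 F0 7F -> value 2095129 (3 byte(s))
  byte[8]=0xE6 cont=1 payload=0x66=102: acc |= 102<<0 -> acc=102 shift=7
  byte[9]=0xD5 cont=1 payload=0x55=85: acc |= 85<<7 -> acc=10982 shift=14
  byte[10]=0xCF cont=1 payload=0x4F=79: acc |= 79<<14 -> acc=1305318 shift=21
  byte[11]=0x31 cont=0 payload=0x31=49: acc |= 49<<21 -> acc=104065766 shift=28 [end]
Varint 4: bytes[8:12] = E6 D5 CF 31 -> value 104065766 (4 byte(s))
  byte[12]=0x73 cont=0 payload=0x73=115: acc |= 115<<0 -> acc=115 shift=7 [end]
Varint 5: bytes[12:13] = 73 -> value 115 (1 byte(s))
  byte[13]=0x3C cont=0 payload=0x3C=60: acc |= 60<<0 -> acc=60 shift=7 [end]
Varint 6: bytes[13:14] = 3C -> value 60 (1 byte(s))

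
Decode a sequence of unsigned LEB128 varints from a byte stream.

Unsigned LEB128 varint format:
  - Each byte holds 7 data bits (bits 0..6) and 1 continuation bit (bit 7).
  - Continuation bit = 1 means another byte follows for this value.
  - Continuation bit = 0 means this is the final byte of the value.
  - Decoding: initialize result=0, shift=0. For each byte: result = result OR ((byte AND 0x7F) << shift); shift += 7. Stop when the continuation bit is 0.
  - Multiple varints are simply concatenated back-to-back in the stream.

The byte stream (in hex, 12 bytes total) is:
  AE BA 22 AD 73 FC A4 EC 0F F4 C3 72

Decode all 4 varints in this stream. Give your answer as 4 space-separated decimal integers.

  byte[0]=0xAE cont=1 payload=0x2E=46: acc |= 46<<0 -> acc=46 shift=7
  byte[1]=0xBA cont=1 payload=0x3A=58: acc |= 58<<7 -> acc=7470 shift=14
  byte[2]=0x22 cont=0 payload=0x22=34: acc |= 34<<14 -> acc=564526 shift=21 [end]
Varint 1: bytes[0:3] = AE BA 22 -> value 564526 (3 byte(s))
  byte[3]=0xAD cont=1 payload=0x2D=45: acc |= 45<<0 -> acc=45 shift=7
  byte[4]=0x73 cont=0 payload=0x73=115: acc |= 115<<7 -> acc=14765 shift=14 [end]
Varint 2: bytes[3:5] = AD 73 -> value 14765 (2 byte(s))
  byte[5]=0xFC cont=1 payload=0x7C=124: acc |= 124<<0 -> acc=124 shift=7
  byte[6]=0xA4 cont=1 payload=0x24=36: acc |= 36<<7 -> acc=4732 shift=14
  byte[7]=0xEC cont=1 payload=0x6C=108: acc |= 108<<14 -> acc=1774204 shift=21
  byte[8]=0x0F cont=0 payload=0x0F=15: acc |= 15<<21 -> acc=33231484 shift=28 [end]
Varint 3: bytes[5:9] = FC A4 EC 0F -> value 33231484 (4 byte(s))
  byte[9]=0xF4 cont=1 payload=0x74=116: acc |= 116<<0 -> acc=116 shift=7
  byte[10]=0xC3 cont=1 payload=0x43=67: acc |= 67<<7 -> acc=8692 shift=14
  byte[11]=0x72 cont=0 payload=0x72=114: acc |= 114<<14 -> acc=1876468 shift=21 [end]
Varint 4: bytes[9:12] = F4 C3 72 -> value 1876468 (3 byte(s))

Answer: 564526 14765 33231484 1876468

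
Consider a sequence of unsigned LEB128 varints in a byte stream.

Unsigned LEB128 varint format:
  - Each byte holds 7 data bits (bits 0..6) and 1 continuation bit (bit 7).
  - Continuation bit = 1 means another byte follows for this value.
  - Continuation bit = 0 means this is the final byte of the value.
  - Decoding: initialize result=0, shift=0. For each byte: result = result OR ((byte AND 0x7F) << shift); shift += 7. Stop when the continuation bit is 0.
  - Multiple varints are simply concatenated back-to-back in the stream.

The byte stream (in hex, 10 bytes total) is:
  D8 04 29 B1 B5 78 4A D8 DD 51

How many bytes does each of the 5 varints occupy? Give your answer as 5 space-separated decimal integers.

Answer: 2 1 3 1 3

Derivation:
  byte[0]=0xD8 cont=1 payload=0x58=88: acc |= 88<<0 -> acc=88 shift=7
  byte[1]=0x04 cont=0 payload=0x04=4: acc |= 4<<7 -> acc=600 shift=14 [end]
Varint 1: bytes[0:2] = D8 04 -> value 600 (2 byte(s))
  byte[2]=0x29 cont=0 payload=0x29=41: acc |= 41<<0 -> acc=41 shift=7 [end]
Varint 2: bytes[2:3] = 29 -> value 41 (1 byte(s))
  byte[3]=0xB1 cont=1 payload=0x31=49: acc |= 49<<0 -> acc=49 shift=7
  byte[4]=0xB5 cont=1 payload=0x35=53: acc |= 53<<7 -> acc=6833 shift=14
  byte[5]=0x78 cont=0 payload=0x78=120: acc |= 120<<14 -> acc=1972913 shift=21 [end]
Varint 3: bytes[3:6] = B1 B5 78 -> value 1972913 (3 byte(s))
  byte[6]=0x4A cont=0 payload=0x4A=74: acc |= 74<<0 -> acc=74 shift=7 [end]
Varint 4: bytes[6:7] = 4A -> value 74 (1 byte(s))
  byte[7]=0xD8 cont=1 payload=0x58=88: acc |= 88<<0 -> acc=88 shift=7
  byte[8]=0xDD cont=1 payload=0x5D=93: acc |= 93<<7 -> acc=11992 shift=14
  byte[9]=0x51 cont=0 payload=0x51=81: acc |= 81<<14 -> acc=1339096 shift=21 [end]
Varint 5: bytes[7:10] = D8 DD 51 -> value 1339096 (3 byte(s))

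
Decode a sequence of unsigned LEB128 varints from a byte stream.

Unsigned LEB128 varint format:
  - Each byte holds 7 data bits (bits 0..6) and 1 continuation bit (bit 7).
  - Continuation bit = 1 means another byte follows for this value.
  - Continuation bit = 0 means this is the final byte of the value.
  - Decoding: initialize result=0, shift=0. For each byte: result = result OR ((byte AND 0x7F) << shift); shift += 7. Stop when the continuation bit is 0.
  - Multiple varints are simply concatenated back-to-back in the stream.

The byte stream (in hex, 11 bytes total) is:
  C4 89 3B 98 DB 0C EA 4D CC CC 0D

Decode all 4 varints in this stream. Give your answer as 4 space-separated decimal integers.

Answer: 967876 208280 9962 222796

Derivation:
  byte[0]=0xC4 cont=1 payload=0x44=68: acc |= 68<<0 -> acc=68 shift=7
  byte[1]=0x89 cont=1 payload=0x09=9: acc |= 9<<7 -> acc=1220 shift=14
  byte[2]=0x3B cont=0 payload=0x3B=59: acc |= 59<<14 -> acc=967876 shift=21 [end]
Varint 1: bytes[0:3] = C4 89 3B -> value 967876 (3 byte(s))
  byte[3]=0x98 cont=1 payload=0x18=24: acc |= 24<<0 -> acc=24 shift=7
  byte[4]=0xDB cont=1 payload=0x5B=91: acc |= 91<<7 -> acc=11672 shift=14
  byte[5]=0x0C cont=0 payload=0x0C=12: acc |= 12<<14 -> acc=208280 shift=21 [end]
Varint 2: bytes[3:6] = 98 DB 0C -> value 208280 (3 byte(s))
  byte[6]=0xEA cont=1 payload=0x6A=106: acc |= 106<<0 -> acc=106 shift=7
  byte[7]=0x4D cont=0 payload=0x4D=77: acc |= 77<<7 -> acc=9962 shift=14 [end]
Varint 3: bytes[6:8] = EA 4D -> value 9962 (2 byte(s))
  byte[8]=0xCC cont=1 payload=0x4C=76: acc |= 76<<0 -> acc=76 shift=7
  byte[9]=0xCC cont=1 payload=0x4C=76: acc |= 76<<7 -> acc=9804 shift=14
  byte[10]=0x0D cont=0 payload=0x0D=13: acc |= 13<<14 -> acc=222796 shift=21 [end]
Varint 4: bytes[8:11] = CC CC 0D -> value 222796 (3 byte(s))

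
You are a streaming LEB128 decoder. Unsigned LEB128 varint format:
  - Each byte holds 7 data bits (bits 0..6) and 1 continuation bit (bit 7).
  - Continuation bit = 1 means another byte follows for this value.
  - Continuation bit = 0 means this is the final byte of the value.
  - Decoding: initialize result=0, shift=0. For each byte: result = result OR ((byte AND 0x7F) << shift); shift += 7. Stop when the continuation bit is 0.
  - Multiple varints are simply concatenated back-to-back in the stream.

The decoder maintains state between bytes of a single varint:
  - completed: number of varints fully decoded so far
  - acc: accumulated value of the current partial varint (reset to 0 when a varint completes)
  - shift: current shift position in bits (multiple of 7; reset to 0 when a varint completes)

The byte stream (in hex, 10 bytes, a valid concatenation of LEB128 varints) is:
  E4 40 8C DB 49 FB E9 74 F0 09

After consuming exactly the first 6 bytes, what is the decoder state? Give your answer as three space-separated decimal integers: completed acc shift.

byte[0]=0xE4 cont=1 payload=0x64: acc |= 100<<0 -> completed=0 acc=100 shift=7
byte[1]=0x40 cont=0 payload=0x40: varint #1 complete (value=8292); reset -> completed=1 acc=0 shift=0
byte[2]=0x8C cont=1 payload=0x0C: acc |= 12<<0 -> completed=1 acc=12 shift=7
byte[3]=0xDB cont=1 payload=0x5B: acc |= 91<<7 -> completed=1 acc=11660 shift=14
byte[4]=0x49 cont=0 payload=0x49: varint #2 complete (value=1207692); reset -> completed=2 acc=0 shift=0
byte[5]=0xFB cont=1 payload=0x7B: acc |= 123<<0 -> completed=2 acc=123 shift=7

Answer: 2 123 7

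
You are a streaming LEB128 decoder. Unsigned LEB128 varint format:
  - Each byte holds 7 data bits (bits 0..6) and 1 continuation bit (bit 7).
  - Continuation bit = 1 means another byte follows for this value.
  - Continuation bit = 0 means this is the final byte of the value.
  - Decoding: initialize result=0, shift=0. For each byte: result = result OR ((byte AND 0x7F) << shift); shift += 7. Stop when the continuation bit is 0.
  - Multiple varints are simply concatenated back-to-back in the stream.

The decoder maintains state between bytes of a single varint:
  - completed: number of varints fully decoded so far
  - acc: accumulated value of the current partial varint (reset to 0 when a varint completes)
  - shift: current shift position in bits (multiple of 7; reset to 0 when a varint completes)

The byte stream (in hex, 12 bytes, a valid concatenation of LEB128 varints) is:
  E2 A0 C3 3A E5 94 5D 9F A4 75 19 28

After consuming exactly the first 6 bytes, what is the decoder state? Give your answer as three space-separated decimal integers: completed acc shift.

byte[0]=0xE2 cont=1 payload=0x62: acc |= 98<<0 -> completed=0 acc=98 shift=7
byte[1]=0xA0 cont=1 payload=0x20: acc |= 32<<7 -> completed=0 acc=4194 shift=14
byte[2]=0xC3 cont=1 payload=0x43: acc |= 67<<14 -> completed=0 acc=1101922 shift=21
byte[3]=0x3A cont=0 payload=0x3A: varint #1 complete (value=122736738); reset -> completed=1 acc=0 shift=0
byte[4]=0xE5 cont=1 payload=0x65: acc |= 101<<0 -> completed=1 acc=101 shift=7
byte[5]=0x94 cont=1 payload=0x14: acc |= 20<<7 -> completed=1 acc=2661 shift=14

Answer: 1 2661 14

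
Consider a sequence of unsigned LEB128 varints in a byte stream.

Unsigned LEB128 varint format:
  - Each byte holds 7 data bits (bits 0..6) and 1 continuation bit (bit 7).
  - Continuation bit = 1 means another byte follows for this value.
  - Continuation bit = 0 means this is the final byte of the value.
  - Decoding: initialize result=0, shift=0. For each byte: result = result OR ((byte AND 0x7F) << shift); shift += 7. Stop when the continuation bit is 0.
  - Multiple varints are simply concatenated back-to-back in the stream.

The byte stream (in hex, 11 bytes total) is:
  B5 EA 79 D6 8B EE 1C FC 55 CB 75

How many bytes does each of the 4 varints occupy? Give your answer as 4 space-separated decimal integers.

Answer: 3 4 2 2

Derivation:
  byte[0]=0xB5 cont=1 payload=0x35=53: acc |= 53<<0 -> acc=53 shift=7
  byte[1]=0xEA cont=1 payload=0x6A=106: acc |= 106<<7 -> acc=13621 shift=14
  byte[2]=0x79 cont=0 payload=0x79=121: acc |= 121<<14 -> acc=1996085 shift=21 [end]
Varint 1: bytes[0:3] = B5 EA 79 -> value 1996085 (3 byte(s))
  byte[3]=0xD6 cont=1 payload=0x56=86: acc |= 86<<0 -> acc=86 shift=7
  byte[4]=0x8B cont=1 payload=0x0B=11: acc |= 11<<7 -> acc=1494 shift=14
  byte[5]=0xEE cont=1 payload=0x6E=110: acc |= 110<<14 -> acc=1803734 shift=21
  byte[6]=0x1C cont=0 payload=0x1C=28: acc |= 28<<21 -> acc=60523990 shift=28 [end]
Varint 2: bytes[3:7] = D6 8B EE 1C -> value 60523990 (4 byte(s))
  byte[7]=0xFC cont=1 payload=0x7C=124: acc |= 124<<0 -> acc=124 shift=7
  byte[8]=0x55 cont=0 payload=0x55=85: acc |= 85<<7 -> acc=11004 shift=14 [end]
Varint 3: bytes[7:9] = FC 55 -> value 11004 (2 byte(s))
  byte[9]=0xCB cont=1 payload=0x4B=75: acc |= 75<<0 -> acc=75 shift=7
  byte[10]=0x75 cont=0 payload=0x75=117: acc |= 117<<7 -> acc=15051 shift=14 [end]
Varint 4: bytes[9:11] = CB 75 -> value 15051 (2 byte(s))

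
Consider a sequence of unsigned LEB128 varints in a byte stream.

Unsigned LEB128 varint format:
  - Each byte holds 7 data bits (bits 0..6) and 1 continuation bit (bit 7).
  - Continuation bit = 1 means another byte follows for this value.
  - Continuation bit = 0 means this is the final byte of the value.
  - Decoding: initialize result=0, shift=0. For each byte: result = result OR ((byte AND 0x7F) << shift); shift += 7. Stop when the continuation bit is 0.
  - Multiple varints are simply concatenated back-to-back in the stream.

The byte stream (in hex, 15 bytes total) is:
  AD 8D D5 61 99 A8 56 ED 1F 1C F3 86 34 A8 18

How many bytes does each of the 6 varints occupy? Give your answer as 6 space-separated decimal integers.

Answer: 4 3 2 1 3 2

Derivation:
  byte[0]=0xAD cont=1 payload=0x2D=45: acc |= 45<<0 -> acc=45 shift=7
  byte[1]=0x8D cont=1 payload=0x0D=13: acc |= 13<<7 -> acc=1709 shift=14
  byte[2]=0xD5 cont=1 payload=0x55=85: acc |= 85<<14 -> acc=1394349 shift=21
  byte[3]=0x61 cont=0 payload=0x61=97: acc |= 97<<21 -> acc=204818093 shift=28 [end]
Varint 1: bytes[0:4] = AD 8D D5 61 -> value 204818093 (4 byte(s))
  byte[4]=0x99 cont=1 payload=0x19=25: acc |= 25<<0 -> acc=25 shift=7
  byte[5]=0xA8 cont=1 payload=0x28=40: acc |= 40<<7 -> acc=5145 shift=14
  byte[6]=0x56 cont=0 payload=0x56=86: acc |= 86<<14 -> acc=1414169 shift=21 [end]
Varint 2: bytes[4:7] = 99 A8 56 -> value 1414169 (3 byte(s))
  byte[7]=0xED cont=1 payload=0x6D=109: acc |= 109<<0 -> acc=109 shift=7
  byte[8]=0x1F cont=0 payload=0x1F=31: acc |= 31<<7 -> acc=4077 shift=14 [end]
Varint 3: bytes[7:9] = ED 1F -> value 4077 (2 byte(s))
  byte[9]=0x1C cont=0 payload=0x1C=28: acc |= 28<<0 -> acc=28 shift=7 [end]
Varint 4: bytes[9:10] = 1C -> value 28 (1 byte(s))
  byte[10]=0xF3 cont=1 payload=0x73=115: acc |= 115<<0 -> acc=115 shift=7
  byte[11]=0x86 cont=1 payload=0x06=6: acc |= 6<<7 -> acc=883 shift=14
  byte[12]=0x34 cont=0 payload=0x34=52: acc |= 52<<14 -> acc=852851 shift=21 [end]
Varint 5: bytes[10:13] = F3 86 34 -> value 852851 (3 byte(s))
  byte[13]=0xA8 cont=1 payload=0x28=40: acc |= 40<<0 -> acc=40 shift=7
  byte[14]=0x18 cont=0 payload=0x18=24: acc |= 24<<7 -> acc=3112 shift=14 [end]
Varint 6: bytes[13:15] = A8 18 -> value 3112 (2 byte(s))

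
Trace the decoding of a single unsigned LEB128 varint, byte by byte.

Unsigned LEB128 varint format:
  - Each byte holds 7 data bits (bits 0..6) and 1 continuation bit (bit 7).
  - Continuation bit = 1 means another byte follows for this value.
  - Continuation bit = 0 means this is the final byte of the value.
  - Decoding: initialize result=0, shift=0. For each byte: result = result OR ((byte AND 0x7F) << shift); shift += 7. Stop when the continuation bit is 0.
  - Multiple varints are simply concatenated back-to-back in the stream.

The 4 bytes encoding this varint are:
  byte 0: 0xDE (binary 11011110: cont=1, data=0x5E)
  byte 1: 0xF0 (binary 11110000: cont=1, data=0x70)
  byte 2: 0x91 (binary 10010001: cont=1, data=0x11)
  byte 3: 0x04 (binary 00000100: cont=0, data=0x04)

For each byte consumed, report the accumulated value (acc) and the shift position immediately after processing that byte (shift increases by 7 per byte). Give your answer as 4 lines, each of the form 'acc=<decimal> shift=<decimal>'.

Answer: acc=94 shift=7
acc=14430 shift=14
acc=292958 shift=21
acc=8681566 shift=28

Derivation:
byte 0=0xDE: payload=0x5E=94, contrib = 94<<0 = 94; acc -> 94, shift -> 7
byte 1=0xF0: payload=0x70=112, contrib = 112<<7 = 14336; acc -> 14430, shift -> 14
byte 2=0x91: payload=0x11=17, contrib = 17<<14 = 278528; acc -> 292958, shift -> 21
byte 3=0x04: payload=0x04=4, contrib = 4<<21 = 8388608; acc -> 8681566, shift -> 28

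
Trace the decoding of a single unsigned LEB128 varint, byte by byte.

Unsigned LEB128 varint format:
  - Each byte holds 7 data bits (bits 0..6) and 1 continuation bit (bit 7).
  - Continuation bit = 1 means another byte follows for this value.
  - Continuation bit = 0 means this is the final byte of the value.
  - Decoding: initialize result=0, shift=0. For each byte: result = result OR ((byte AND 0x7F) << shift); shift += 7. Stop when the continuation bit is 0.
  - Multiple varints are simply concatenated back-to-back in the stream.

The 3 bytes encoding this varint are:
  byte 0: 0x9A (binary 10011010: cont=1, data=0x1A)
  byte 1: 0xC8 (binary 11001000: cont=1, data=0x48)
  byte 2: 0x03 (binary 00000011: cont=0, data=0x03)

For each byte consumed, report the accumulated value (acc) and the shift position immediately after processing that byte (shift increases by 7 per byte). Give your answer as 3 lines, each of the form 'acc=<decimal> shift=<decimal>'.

Answer: acc=26 shift=7
acc=9242 shift=14
acc=58394 shift=21

Derivation:
byte 0=0x9A: payload=0x1A=26, contrib = 26<<0 = 26; acc -> 26, shift -> 7
byte 1=0xC8: payload=0x48=72, contrib = 72<<7 = 9216; acc -> 9242, shift -> 14
byte 2=0x03: payload=0x03=3, contrib = 3<<14 = 49152; acc -> 58394, shift -> 21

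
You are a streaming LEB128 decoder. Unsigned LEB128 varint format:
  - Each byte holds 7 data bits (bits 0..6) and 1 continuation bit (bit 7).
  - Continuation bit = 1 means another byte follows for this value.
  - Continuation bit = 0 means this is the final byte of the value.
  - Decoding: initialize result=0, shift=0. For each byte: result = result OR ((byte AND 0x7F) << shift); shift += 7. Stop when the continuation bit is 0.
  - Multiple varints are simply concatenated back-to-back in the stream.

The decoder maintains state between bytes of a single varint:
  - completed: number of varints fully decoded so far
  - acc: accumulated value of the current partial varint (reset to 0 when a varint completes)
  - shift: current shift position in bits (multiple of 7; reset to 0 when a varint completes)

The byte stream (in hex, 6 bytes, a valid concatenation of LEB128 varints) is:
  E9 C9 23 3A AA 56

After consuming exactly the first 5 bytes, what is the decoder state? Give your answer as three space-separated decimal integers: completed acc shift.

byte[0]=0xE9 cont=1 payload=0x69: acc |= 105<<0 -> completed=0 acc=105 shift=7
byte[1]=0xC9 cont=1 payload=0x49: acc |= 73<<7 -> completed=0 acc=9449 shift=14
byte[2]=0x23 cont=0 payload=0x23: varint #1 complete (value=582889); reset -> completed=1 acc=0 shift=0
byte[3]=0x3A cont=0 payload=0x3A: varint #2 complete (value=58); reset -> completed=2 acc=0 shift=0
byte[4]=0xAA cont=1 payload=0x2A: acc |= 42<<0 -> completed=2 acc=42 shift=7

Answer: 2 42 7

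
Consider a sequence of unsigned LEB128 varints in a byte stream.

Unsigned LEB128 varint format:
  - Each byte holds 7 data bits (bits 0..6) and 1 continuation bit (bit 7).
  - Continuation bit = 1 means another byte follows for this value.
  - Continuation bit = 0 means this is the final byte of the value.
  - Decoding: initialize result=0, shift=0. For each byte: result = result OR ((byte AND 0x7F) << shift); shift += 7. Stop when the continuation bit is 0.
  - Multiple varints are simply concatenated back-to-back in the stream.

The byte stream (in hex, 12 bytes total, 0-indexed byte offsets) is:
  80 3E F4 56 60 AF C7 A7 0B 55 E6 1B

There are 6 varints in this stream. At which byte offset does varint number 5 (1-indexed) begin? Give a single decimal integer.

Answer: 9

Derivation:
  byte[0]=0x80 cont=1 payload=0x00=0: acc |= 0<<0 -> acc=0 shift=7
  byte[1]=0x3E cont=0 payload=0x3E=62: acc |= 62<<7 -> acc=7936 shift=14 [end]
Varint 1: bytes[0:2] = 80 3E -> value 7936 (2 byte(s))
  byte[2]=0xF4 cont=1 payload=0x74=116: acc |= 116<<0 -> acc=116 shift=7
  byte[3]=0x56 cont=0 payload=0x56=86: acc |= 86<<7 -> acc=11124 shift=14 [end]
Varint 2: bytes[2:4] = F4 56 -> value 11124 (2 byte(s))
  byte[4]=0x60 cont=0 payload=0x60=96: acc |= 96<<0 -> acc=96 shift=7 [end]
Varint 3: bytes[4:5] = 60 -> value 96 (1 byte(s))
  byte[5]=0xAF cont=1 payload=0x2F=47: acc |= 47<<0 -> acc=47 shift=7
  byte[6]=0xC7 cont=1 payload=0x47=71: acc |= 71<<7 -> acc=9135 shift=14
  byte[7]=0xA7 cont=1 payload=0x27=39: acc |= 39<<14 -> acc=648111 shift=21
  byte[8]=0x0B cont=0 payload=0x0B=11: acc |= 11<<21 -> acc=23716783 shift=28 [end]
Varint 4: bytes[5:9] = AF C7 A7 0B -> value 23716783 (4 byte(s))
  byte[9]=0x55 cont=0 payload=0x55=85: acc |= 85<<0 -> acc=85 shift=7 [end]
Varint 5: bytes[9:10] = 55 -> value 85 (1 byte(s))
  byte[10]=0xE6 cont=1 payload=0x66=102: acc |= 102<<0 -> acc=102 shift=7
  byte[11]=0x1B cont=0 payload=0x1B=27: acc |= 27<<7 -> acc=3558 shift=14 [end]
Varint 6: bytes[10:12] = E6 1B -> value 3558 (2 byte(s))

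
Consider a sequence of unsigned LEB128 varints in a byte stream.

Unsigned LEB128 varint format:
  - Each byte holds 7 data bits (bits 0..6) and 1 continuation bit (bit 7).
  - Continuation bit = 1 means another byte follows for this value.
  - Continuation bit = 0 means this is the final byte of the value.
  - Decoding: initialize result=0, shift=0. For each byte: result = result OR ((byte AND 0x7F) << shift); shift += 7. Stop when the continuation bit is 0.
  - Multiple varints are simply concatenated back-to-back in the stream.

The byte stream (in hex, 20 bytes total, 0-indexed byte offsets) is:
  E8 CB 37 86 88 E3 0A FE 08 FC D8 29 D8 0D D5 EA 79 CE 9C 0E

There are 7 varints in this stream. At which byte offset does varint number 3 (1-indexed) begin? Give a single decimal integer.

Answer: 7

Derivation:
  byte[0]=0xE8 cont=1 payload=0x68=104: acc |= 104<<0 -> acc=104 shift=7
  byte[1]=0xCB cont=1 payload=0x4B=75: acc |= 75<<7 -> acc=9704 shift=14
  byte[2]=0x37 cont=0 payload=0x37=55: acc |= 55<<14 -> acc=910824 shift=21 [end]
Varint 1: bytes[0:3] = E8 CB 37 -> value 910824 (3 byte(s))
  byte[3]=0x86 cont=1 payload=0x06=6: acc |= 6<<0 -> acc=6 shift=7
  byte[4]=0x88 cont=1 payload=0x08=8: acc |= 8<<7 -> acc=1030 shift=14
  byte[5]=0xE3 cont=1 payload=0x63=99: acc |= 99<<14 -> acc=1623046 shift=21
  byte[6]=0x0A cont=0 payload=0x0A=10: acc |= 10<<21 -> acc=22594566 shift=28 [end]
Varint 2: bytes[3:7] = 86 88 E3 0A -> value 22594566 (4 byte(s))
  byte[7]=0xFE cont=1 payload=0x7E=126: acc |= 126<<0 -> acc=126 shift=7
  byte[8]=0x08 cont=0 payload=0x08=8: acc |= 8<<7 -> acc=1150 shift=14 [end]
Varint 3: bytes[7:9] = FE 08 -> value 1150 (2 byte(s))
  byte[9]=0xFC cont=1 payload=0x7C=124: acc |= 124<<0 -> acc=124 shift=7
  byte[10]=0xD8 cont=1 payload=0x58=88: acc |= 88<<7 -> acc=11388 shift=14
  byte[11]=0x29 cont=0 payload=0x29=41: acc |= 41<<14 -> acc=683132 shift=21 [end]
Varint 4: bytes[9:12] = FC D8 29 -> value 683132 (3 byte(s))
  byte[12]=0xD8 cont=1 payload=0x58=88: acc |= 88<<0 -> acc=88 shift=7
  byte[13]=0x0D cont=0 payload=0x0D=13: acc |= 13<<7 -> acc=1752 shift=14 [end]
Varint 5: bytes[12:14] = D8 0D -> value 1752 (2 byte(s))
  byte[14]=0xD5 cont=1 payload=0x55=85: acc |= 85<<0 -> acc=85 shift=7
  byte[15]=0xEA cont=1 payload=0x6A=106: acc |= 106<<7 -> acc=13653 shift=14
  byte[16]=0x79 cont=0 payload=0x79=121: acc |= 121<<14 -> acc=1996117 shift=21 [end]
Varint 6: bytes[14:17] = D5 EA 79 -> value 1996117 (3 byte(s))
  byte[17]=0xCE cont=1 payload=0x4E=78: acc |= 78<<0 -> acc=78 shift=7
  byte[18]=0x9C cont=1 payload=0x1C=28: acc |= 28<<7 -> acc=3662 shift=14
  byte[19]=0x0E cont=0 payload=0x0E=14: acc |= 14<<14 -> acc=233038 shift=21 [end]
Varint 7: bytes[17:20] = CE 9C 0E -> value 233038 (3 byte(s))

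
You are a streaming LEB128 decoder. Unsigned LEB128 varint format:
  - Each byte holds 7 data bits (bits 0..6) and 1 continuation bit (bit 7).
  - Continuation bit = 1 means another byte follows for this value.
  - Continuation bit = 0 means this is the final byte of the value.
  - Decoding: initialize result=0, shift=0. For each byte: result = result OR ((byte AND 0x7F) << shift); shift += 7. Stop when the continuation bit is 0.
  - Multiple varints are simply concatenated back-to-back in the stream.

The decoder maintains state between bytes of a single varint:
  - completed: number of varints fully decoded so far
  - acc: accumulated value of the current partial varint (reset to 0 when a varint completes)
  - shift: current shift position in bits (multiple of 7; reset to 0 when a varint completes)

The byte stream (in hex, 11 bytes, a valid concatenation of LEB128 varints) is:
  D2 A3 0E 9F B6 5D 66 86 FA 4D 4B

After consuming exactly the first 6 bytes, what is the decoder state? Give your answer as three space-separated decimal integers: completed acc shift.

Answer: 2 0 0

Derivation:
byte[0]=0xD2 cont=1 payload=0x52: acc |= 82<<0 -> completed=0 acc=82 shift=7
byte[1]=0xA3 cont=1 payload=0x23: acc |= 35<<7 -> completed=0 acc=4562 shift=14
byte[2]=0x0E cont=0 payload=0x0E: varint #1 complete (value=233938); reset -> completed=1 acc=0 shift=0
byte[3]=0x9F cont=1 payload=0x1F: acc |= 31<<0 -> completed=1 acc=31 shift=7
byte[4]=0xB6 cont=1 payload=0x36: acc |= 54<<7 -> completed=1 acc=6943 shift=14
byte[5]=0x5D cont=0 payload=0x5D: varint #2 complete (value=1530655); reset -> completed=2 acc=0 shift=0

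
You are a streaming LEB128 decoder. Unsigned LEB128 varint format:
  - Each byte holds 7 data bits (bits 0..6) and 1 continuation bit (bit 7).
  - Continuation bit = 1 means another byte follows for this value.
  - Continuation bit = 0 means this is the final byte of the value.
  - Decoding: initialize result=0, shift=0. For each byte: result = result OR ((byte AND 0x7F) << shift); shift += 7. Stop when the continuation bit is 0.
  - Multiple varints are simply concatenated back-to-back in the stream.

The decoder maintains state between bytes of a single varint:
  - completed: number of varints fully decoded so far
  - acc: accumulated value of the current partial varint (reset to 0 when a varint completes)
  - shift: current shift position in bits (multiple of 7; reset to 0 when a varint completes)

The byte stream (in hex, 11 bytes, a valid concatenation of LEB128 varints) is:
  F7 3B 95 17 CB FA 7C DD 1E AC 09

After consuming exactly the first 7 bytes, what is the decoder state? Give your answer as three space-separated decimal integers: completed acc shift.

byte[0]=0xF7 cont=1 payload=0x77: acc |= 119<<0 -> completed=0 acc=119 shift=7
byte[1]=0x3B cont=0 payload=0x3B: varint #1 complete (value=7671); reset -> completed=1 acc=0 shift=0
byte[2]=0x95 cont=1 payload=0x15: acc |= 21<<0 -> completed=1 acc=21 shift=7
byte[3]=0x17 cont=0 payload=0x17: varint #2 complete (value=2965); reset -> completed=2 acc=0 shift=0
byte[4]=0xCB cont=1 payload=0x4B: acc |= 75<<0 -> completed=2 acc=75 shift=7
byte[5]=0xFA cont=1 payload=0x7A: acc |= 122<<7 -> completed=2 acc=15691 shift=14
byte[6]=0x7C cont=0 payload=0x7C: varint #3 complete (value=2047307); reset -> completed=3 acc=0 shift=0

Answer: 3 0 0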